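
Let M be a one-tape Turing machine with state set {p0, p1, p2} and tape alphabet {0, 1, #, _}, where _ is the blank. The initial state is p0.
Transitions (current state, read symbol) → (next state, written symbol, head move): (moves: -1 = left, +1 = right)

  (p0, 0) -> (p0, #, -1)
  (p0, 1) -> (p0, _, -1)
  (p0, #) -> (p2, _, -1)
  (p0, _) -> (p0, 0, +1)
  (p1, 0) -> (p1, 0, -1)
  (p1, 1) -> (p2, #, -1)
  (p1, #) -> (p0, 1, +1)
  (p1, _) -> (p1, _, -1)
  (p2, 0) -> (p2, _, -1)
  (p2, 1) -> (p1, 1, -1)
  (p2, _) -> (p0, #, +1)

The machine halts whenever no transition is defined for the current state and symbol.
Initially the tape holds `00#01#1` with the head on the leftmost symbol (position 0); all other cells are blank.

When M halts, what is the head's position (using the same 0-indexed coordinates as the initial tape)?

p0 | ___[0]0#01#1   read 0 → write #, move -1, go to p0
p0 | __[_]#0#01#1   read _ → write 0, move +1, go to p0
p0 | __0[#]0#01#1   read # → write _, move -1, go to p2
p2 | __[0]_0#01#1   read 0 → write _, move -1, go to p2
p2 | _[_]__0#01#1   read _ → write #, move +1, go to p0
p0 | _#[_]_0#01#1   read _ → write 0, move +1, go to p0
p0 | _#0[_]0#01#1   read _ → write 0, move +1, go to p0
p0 | _#00[0]#01#1   read 0 → write #, move -1, go to p0
p0 | _#0[0]##01#1   read 0 → write #, move -1, go to p0
p0 | _#[0]###01#1   read 0 → write #, move -1, go to p0
p0 | _[#]####01#1   read # → write _, move -1, go to p2
p2 | [_]_####01#1   read _ → write #, move +1, go to p0
p0 | #[_]####01#1   read _ → write 0, move +1, go to p0
p0 | #0[#]###01#1   read # → write _, move -1, go to p2
p2 | #[0]_###01#1   read 0 → write _, move -1, go to p2
p2 | [#]__###01#1
At halt the head is at cell -3.

-3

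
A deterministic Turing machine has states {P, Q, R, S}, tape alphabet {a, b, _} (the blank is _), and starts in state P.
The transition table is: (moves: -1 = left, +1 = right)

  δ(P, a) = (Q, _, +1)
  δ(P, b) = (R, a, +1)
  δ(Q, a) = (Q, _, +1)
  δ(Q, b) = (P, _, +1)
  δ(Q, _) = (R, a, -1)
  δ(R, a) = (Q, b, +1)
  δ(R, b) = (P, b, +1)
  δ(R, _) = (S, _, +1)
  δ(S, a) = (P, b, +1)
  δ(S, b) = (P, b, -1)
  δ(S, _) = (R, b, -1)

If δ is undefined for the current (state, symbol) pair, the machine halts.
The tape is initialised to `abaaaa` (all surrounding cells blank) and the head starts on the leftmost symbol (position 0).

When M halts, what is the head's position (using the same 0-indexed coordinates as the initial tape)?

7

P | [a]baaaa__   read a → write _, move +1, go to Q
Q | _[b]aaaa__   read b → write _, move +1, go to P
P | __[a]aaa__   read a → write _, move +1, go to Q
Q | ___[a]aa__   read a → write _, move +1, go to Q
Q | ____[a]a__   read a → write _, move +1, go to Q
Q | _____[a]__   read a → write _, move +1, go to Q
Q | ______[_]_   read _ → write a, move -1, go to R
R | _____[_]a_   read _ → write _, move +1, go to S
S | ______[a]_   read a → write b, move +1, go to P
P | ______b[_]
At halt the head is at cell 7.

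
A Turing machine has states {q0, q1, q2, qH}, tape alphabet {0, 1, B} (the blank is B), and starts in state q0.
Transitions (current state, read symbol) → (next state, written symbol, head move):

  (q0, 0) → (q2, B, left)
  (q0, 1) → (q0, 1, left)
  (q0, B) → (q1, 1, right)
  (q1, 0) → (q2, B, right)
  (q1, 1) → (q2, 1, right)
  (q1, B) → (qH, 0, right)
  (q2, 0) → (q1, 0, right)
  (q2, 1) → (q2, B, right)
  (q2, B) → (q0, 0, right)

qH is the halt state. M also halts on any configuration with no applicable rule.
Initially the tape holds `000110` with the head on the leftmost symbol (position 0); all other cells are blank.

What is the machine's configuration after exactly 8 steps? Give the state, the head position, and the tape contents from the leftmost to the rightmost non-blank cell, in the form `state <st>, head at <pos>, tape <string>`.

state q1, head at 6, tape 01B01B0

state=q0 head=0 tape=B[0]00110B   (q0,0)→(q2,B,left)
state=q2 head=-1 tape=[B]B00110B   (q2,B)→(q0,0,right)
state=q0 head=0 tape=0[B]00110B   (q0,B)→(q1,1,right)
state=q1 head=1 tape=01[0]0110B   (q1,0)→(q2,B,right)
state=q2 head=2 tape=01B[0]110B   (q2,0)→(q1,0,right)
state=q1 head=3 tape=01B0[1]10B   (q1,1)→(q2,1,right)
state=q2 head=4 tape=01B01[1]0B   (q2,1)→(q2,B,right)
state=q2 head=5 tape=01B01B[0]B   (q2,0)→(q1,0,right)
state=q1 head=6 tape=01B01B0[B]
After 8 steps: state q1, head at 6, tape 01B01B0.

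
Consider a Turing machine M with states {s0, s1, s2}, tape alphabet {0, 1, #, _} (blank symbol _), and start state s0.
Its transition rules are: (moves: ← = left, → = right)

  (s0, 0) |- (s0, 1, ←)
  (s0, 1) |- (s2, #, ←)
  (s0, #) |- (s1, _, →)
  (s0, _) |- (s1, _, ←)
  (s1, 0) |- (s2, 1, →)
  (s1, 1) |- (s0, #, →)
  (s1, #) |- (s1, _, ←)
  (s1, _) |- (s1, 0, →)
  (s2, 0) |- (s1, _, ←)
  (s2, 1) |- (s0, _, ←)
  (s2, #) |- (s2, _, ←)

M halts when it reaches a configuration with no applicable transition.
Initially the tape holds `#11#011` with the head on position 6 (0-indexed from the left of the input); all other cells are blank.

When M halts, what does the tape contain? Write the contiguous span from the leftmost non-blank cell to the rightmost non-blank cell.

s0 | #11#01[1]   read 1 → write #, move ←, go to s2
s2 | #11#0[1]#   read 1 → write _, move ←, go to s0
s0 | #11#[0]_#   read 0 → write 1, move ←, go to s0
s0 | #11[#]1_#   read # → write _, move →, go to s1
s1 | #11_[1]_#   read 1 → write #, move →, go to s0
s0 | #11_#[_]#   read _ → write _, move ←, go to s1
s1 | #11_[#]_#   read # → write _, move ←, go to s1
s1 | #11[_]__#   read _ → write 0, move →, go to s1
s1 | #110[_]_#   read _ → write 0, move →, go to s1
s1 | #1100[_]#   read _ → write 0, move →, go to s1
s1 | #11000[#]   read # → write _, move ←, go to s1
s1 | #1100[0]_   read 0 → write 1, move →, go to s2
s2 | #11001[_]
The non-blank tape span at halt is #11001.

#11001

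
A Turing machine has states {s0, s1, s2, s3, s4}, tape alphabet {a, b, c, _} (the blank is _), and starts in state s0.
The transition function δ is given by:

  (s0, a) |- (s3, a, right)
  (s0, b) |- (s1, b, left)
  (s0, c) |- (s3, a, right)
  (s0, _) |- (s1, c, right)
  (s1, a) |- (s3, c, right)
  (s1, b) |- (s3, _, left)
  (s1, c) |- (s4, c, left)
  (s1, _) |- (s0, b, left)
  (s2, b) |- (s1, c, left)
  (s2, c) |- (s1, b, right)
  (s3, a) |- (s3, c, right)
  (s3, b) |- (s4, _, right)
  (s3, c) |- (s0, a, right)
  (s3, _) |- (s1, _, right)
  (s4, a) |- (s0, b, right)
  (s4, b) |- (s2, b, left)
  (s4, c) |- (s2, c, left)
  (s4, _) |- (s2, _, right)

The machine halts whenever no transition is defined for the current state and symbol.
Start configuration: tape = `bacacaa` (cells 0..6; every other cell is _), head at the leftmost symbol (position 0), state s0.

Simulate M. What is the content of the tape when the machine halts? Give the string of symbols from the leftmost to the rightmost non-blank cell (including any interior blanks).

aaccaaaacaa

s0 | __[b]acacaa_____   read b → write b, move left, go to s1
s1 | _[_]bacacaa_____   read _ → write b, move left, go to s0
s0 | [_]bbacacaa_____   read _ → write c, move right, go to s1
s1 | c[b]bacacaa_____   read b → write _, move left, go to s3
s3 | [c]_bacacaa_____   read c → write a, move right, go to s0
s0 | a[_]bacacaa_____   read _ → write c, move right, go to s1
s1 | ac[b]acacaa_____   read b → write _, move left, go to s3
s3 | a[c]_acacaa_____   read c → write a, move right, go to s0
s0 | aa[_]acacaa_____   read _ → write c, move right, go to s1
s1 | aac[a]cacaa_____   read a → write c, move right, go to s3
s3 | aacc[c]acaa_____   read c → write a, move right, go to s0
s0 | aacca[a]caa_____   read a → write a, move right, go to s3
s3 | aaccaa[c]aa_____   read c → write a, move right, go to s0
s0 | aaccaaa[a]a_____   read a → write a, move right, go to s3
s3 | aaccaaaa[a]_____   read a → write c, move right, go to s3
s3 | aaccaaaac[_]____   read _ → write _, move right, go to s1
s1 | aaccaaaac_[_]___   read _ → write b, move left, go to s0
s0 | aaccaaaac[_]b___   read _ → write c, move right, go to s1
s1 | aaccaaaacc[b]___   read b → write _, move left, go to s3
s3 | aaccaaaac[c]____   read c → write a, move right, go to s0
s0 | aaccaaaaca[_]___   read _ → write c, move right, go to s1
s1 | aaccaaaacac[_]__   read _ → write b, move left, go to s0
s0 | aaccaaaaca[c]b__   read c → write a, move right, go to s3
s3 | aaccaaaacaa[b]__   read b → write _, move right, go to s4
s4 | aaccaaaacaa_[_]_   read _ → write _, move right, go to s2
s2 | aaccaaaacaa__[_]
The non-blank tape span at halt is aaccaaaacaa.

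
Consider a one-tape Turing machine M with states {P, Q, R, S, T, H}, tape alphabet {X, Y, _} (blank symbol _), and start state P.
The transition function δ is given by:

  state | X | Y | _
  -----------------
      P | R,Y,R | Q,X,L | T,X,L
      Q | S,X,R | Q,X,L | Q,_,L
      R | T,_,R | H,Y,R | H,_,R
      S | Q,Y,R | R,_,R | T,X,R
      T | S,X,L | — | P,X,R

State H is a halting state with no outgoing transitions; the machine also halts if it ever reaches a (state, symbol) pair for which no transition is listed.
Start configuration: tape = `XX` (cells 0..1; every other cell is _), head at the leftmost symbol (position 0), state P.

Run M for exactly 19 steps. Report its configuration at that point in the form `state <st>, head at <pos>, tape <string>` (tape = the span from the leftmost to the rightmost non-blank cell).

state Q, head at 3, tape YYXY

P | [X]X___   read X → write Y, move R, go to R
R | Y[X]___   read X → write _, move R, go to T
T | Y_[_]__   read _ → write X, move R, go to P
P | Y_X[_]_   read _ → write X, move L, go to T
T | Y_[X]X_   read X → write X, move L, go to S
S | Y[_]XX_   read _ → write X, move R, go to T
T | YX[X]X_   read X → write X, move L, go to S
S | Y[X]XX_   read X → write Y, move R, go to Q
Q | YY[X]X_   read X → write X, move R, go to S
S | YYX[X]_   read X → write Y, move R, go to Q
Q | YYXY[_]   read _ → write _, move L, go to Q
Q | YYX[Y]_   read Y → write X, move L, go to Q
Q | YY[X]X_   read X → write X, move R, go to S
S | YYX[X]_   read X → write Y, move R, go to Q
Q | YYXY[_]   read _ → write _, move L, go to Q
Q | YYX[Y]_   read Y → write X, move L, go to Q
Q | YY[X]X_   read X → write X, move R, go to S
S | YYX[X]_   read X → write Y, move R, go to Q
Q | YYXY[_]   read _ → write _, move L, go to Q
Q | YYX[Y]_
After 19 steps: state Q, head at 3, tape YYXY.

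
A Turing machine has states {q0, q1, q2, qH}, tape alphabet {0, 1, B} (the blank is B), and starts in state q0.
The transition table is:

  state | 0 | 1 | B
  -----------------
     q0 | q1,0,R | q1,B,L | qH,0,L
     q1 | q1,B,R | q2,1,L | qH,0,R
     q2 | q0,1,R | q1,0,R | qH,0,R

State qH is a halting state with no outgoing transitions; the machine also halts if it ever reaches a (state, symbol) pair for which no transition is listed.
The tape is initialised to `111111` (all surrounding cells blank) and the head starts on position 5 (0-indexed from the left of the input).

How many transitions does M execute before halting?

23

state=q0 head=5 tape=B11111[1]   (q0,1)→(q1,B,L)
state=q1 head=4 tape=B1111[1]B   (q1,1)→(q2,1,L)
state=q2 head=3 tape=B111[1]1B   (q2,1)→(q1,0,R)
state=q1 head=4 tape=B1110[1]B   (q1,1)→(q2,1,L)
state=q2 head=3 tape=B111[0]1B   (q2,0)→(q0,1,R)
state=q0 head=4 tape=B1111[1]B   (q0,1)→(q1,B,L)
state=q1 head=3 tape=B111[1]BB   (q1,1)→(q2,1,L)
state=q2 head=2 tape=B11[1]1BB   (q2,1)→(q1,0,R)
state=q1 head=3 tape=B110[1]BB   (q1,1)→(q2,1,L)
state=q2 head=2 tape=B11[0]1BB   (q2,0)→(q0,1,R)
state=q0 head=3 tape=B111[1]BB   (q0,1)→(q1,B,L)
state=q1 head=2 tape=B11[1]BBB   (q1,1)→(q2,1,L)
state=q2 head=1 tape=B1[1]1BBB   (q2,1)→(q1,0,R)
state=q1 head=2 tape=B10[1]BBB   (q1,1)→(q2,1,L)
state=q2 head=1 tape=B1[0]1BBB   (q2,0)→(q0,1,R)
state=q0 head=2 tape=B11[1]BBB   (q0,1)→(q1,B,L)
state=q1 head=1 tape=B1[1]BBBB   (q1,1)→(q2,1,L)
state=q2 head=0 tape=B[1]1BBBB   (q2,1)→(q1,0,R)
state=q1 head=1 tape=B0[1]BBBB   (q1,1)→(q2,1,L)
state=q2 head=0 tape=B[0]1BBBB   (q2,0)→(q0,1,R)
state=q0 head=1 tape=B1[1]BBBB   (q0,1)→(q1,B,L)
state=q1 head=0 tape=B[1]BBBBB   (q1,1)→(q2,1,L)
state=q2 head=-1 tape=[B]1BBBBB   (q2,B)→(qH,0,R)
state=qH head=0 tape=0[1]BBBBB
M halts after 23 transitions.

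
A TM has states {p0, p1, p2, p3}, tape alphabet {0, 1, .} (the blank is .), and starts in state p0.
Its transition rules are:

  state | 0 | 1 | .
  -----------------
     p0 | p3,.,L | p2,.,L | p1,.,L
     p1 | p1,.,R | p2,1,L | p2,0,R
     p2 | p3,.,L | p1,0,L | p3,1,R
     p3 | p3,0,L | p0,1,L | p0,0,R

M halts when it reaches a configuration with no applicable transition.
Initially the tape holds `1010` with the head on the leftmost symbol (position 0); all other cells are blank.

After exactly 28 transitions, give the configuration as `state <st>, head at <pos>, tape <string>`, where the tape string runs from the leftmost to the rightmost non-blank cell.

p0 | ....[1]010   read 1 → write ., move L, go to p2
p2 | ...[.].010   read . → write 1, move R, go to p3
p3 | ...1[.]010   read . → write 0, move R, go to p0
p0 | ...10[0]10   read 0 → write ., move L, go to p3
p3 | ...1[0].10   read 0 → write 0, move L, go to p3
p3 | ...[1]0.10   read 1 → write 1, move L, go to p0
p0 | ..[.]10.10   read . → write ., move L, go to p1
p1 | .[.].10.10   read . → write 0, move R, go to p2
p2 | .0[.]10.10   read . → write 1, move R, go to p3
p3 | .01[1]0.10   read 1 → write 1, move L, go to p0
p0 | .0[1]10.10   read 1 → write ., move L, go to p2
p2 | .[0].10.10   read 0 → write ., move L, go to p3
p3 | [.]..10.10   read . → write 0, move R, go to p0
p0 | 0[.].10.10   read . → write ., move L, go to p1
p1 | [0]..10.10   read 0 → write ., move R, go to p1
p1 | .[.].10.10   read . → write 0, move R, go to p2
p2 | .0[.]10.10   read . → write 1, move R, go to p3
p3 | .01[1]0.10   read 1 → write 1, move L, go to p0
p0 | .0[1]10.10   read 1 → write ., move L, go to p2
p2 | .[0].10.10   read 0 → write ., move L, go to p3
p3 | [.]..10.10   read . → write 0, move R, go to p0
p0 | 0[.].10.10   read . → write ., move L, go to p1
p1 | [0]..10.10   read 0 → write ., move R, go to p1
p1 | .[.].10.10   read . → write 0, move R, go to p2
p2 | .0[.]10.10   read . → write 1, move R, go to p3
p3 | .01[1]0.10   read 1 → write 1, move L, go to p0
p0 | .0[1]10.10   read 1 → write ., move L, go to p2
p2 | .[0].10.10   read 0 → write ., move L, go to p3
p3 | [.]..10.10
After 28 steps: state p3, head at -4, tape 10.10.

state p3, head at -4, tape 10.10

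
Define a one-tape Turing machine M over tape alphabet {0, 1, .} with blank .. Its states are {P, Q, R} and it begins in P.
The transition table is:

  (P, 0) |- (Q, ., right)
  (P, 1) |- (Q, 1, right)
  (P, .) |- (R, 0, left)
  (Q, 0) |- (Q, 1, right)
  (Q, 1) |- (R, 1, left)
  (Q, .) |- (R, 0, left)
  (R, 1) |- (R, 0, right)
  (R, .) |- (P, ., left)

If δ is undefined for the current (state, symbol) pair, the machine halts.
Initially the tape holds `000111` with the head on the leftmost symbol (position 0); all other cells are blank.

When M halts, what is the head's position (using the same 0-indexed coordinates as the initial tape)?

P | [0]00111.   read 0 → write ., move right, go to Q
Q | .[0]0111.   read 0 → write 1, move right, go to Q
Q | .1[0]111.   read 0 → write 1, move right, go to Q
Q | .11[1]11.   read 1 → write 1, move left, go to R
R | .1[1]111.   read 1 → write 0, move right, go to R
R | .10[1]11.   read 1 → write 0, move right, go to R
R | .100[1]1.   read 1 → write 0, move right, go to R
R | .1000[1].   read 1 → write 0, move right, go to R
R | .10000[.]   read . → write ., move left, go to P
P | .1000[0].   read 0 → write ., move right, go to Q
Q | .1000.[.]   read . → write 0, move left, go to R
R | .1000[.]0   read . → write ., move left, go to P
P | .100[0].0   read 0 → write ., move right, go to Q
Q | .100.[.]0   read . → write 0, move left, go to R
R | .100[.]00   read . → write ., move left, go to P
P | .10[0].00   read 0 → write ., move right, go to Q
Q | .10.[.]00   read . → write 0, move left, go to R
R | .10[.]000   read . → write ., move left, go to P
P | .1[0].000   read 0 → write ., move right, go to Q
Q | .1.[.]000   read . → write 0, move left, go to R
R | .1[.]0000   read . → write ., move left, go to P
P | .[1].0000   read 1 → write 1, move right, go to Q
Q | .1[.]0000   read . → write 0, move left, go to R
R | .[1]00000   read 1 → write 0, move right, go to R
R | .0[0]0000
At halt the head is at cell 2.

2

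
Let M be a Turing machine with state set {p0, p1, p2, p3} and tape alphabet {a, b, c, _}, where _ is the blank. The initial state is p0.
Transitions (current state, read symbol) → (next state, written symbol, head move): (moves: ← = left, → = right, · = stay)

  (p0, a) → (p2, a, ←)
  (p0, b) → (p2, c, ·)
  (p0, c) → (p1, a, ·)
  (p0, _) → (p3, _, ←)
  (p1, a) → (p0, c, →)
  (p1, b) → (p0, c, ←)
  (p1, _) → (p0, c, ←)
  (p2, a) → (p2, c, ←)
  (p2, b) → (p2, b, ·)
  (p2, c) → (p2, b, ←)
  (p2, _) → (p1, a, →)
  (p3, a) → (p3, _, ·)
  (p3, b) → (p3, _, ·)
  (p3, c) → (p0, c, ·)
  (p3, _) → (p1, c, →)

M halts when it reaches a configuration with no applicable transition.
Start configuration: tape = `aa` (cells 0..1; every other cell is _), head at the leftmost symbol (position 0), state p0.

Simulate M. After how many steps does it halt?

7

p0 | __[a]a   read a → write a, move ←, go to p2
p2 | _[_]aa   read _ → write a, move →, go to p1
p1 | _a[a]a   read a → write c, move →, go to p0
p0 | _ac[a]   read a → write a, move ←, go to p2
p2 | _a[c]a   read c → write b, move ←, go to p2
p2 | _[a]ba   read a → write c, move ←, go to p2
p2 | [_]cba   read _ → write a, move →, go to p1
p1 | a[c]ba
M halts after 7 transitions.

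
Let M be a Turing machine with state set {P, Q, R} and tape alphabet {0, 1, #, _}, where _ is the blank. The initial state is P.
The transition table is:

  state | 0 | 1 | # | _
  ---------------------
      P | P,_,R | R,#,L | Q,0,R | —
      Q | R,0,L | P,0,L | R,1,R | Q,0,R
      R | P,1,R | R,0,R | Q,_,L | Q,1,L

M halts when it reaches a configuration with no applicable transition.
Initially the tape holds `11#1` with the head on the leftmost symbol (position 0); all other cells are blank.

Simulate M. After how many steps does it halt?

state=P head=0 tape=__[1]1#1_   (P,1)→(R,#,L)
state=R head=-1 tape=_[_]#1#1_   (R,_)→(Q,1,L)
state=Q head=-2 tape=[_]1#1#1_   (Q,_)→(Q,0,R)
state=Q head=-1 tape=0[1]#1#1_   (Q,1)→(P,0,L)
state=P head=-2 tape=[0]0#1#1_   (P,0)→(P,_,R)
state=P head=-1 tape=_[0]#1#1_   (P,0)→(P,_,R)
state=P head=0 tape=__[#]1#1_   (P,#)→(Q,0,R)
state=Q head=1 tape=__0[1]#1_   (Q,1)→(P,0,L)
state=P head=0 tape=__[0]0#1_   (P,0)→(P,_,R)
state=P head=1 tape=___[0]#1_   (P,0)→(P,_,R)
state=P head=2 tape=____[#]1_   (P,#)→(Q,0,R)
state=Q head=3 tape=____0[1]_   (Q,1)→(P,0,L)
state=P head=2 tape=____[0]0_   (P,0)→(P,_,R)
state=P head=3 tape=_____[0]_   (P,0)→(P,_,R)
state=P head=4 tape=______[_]
M halts after 14 transitions.

14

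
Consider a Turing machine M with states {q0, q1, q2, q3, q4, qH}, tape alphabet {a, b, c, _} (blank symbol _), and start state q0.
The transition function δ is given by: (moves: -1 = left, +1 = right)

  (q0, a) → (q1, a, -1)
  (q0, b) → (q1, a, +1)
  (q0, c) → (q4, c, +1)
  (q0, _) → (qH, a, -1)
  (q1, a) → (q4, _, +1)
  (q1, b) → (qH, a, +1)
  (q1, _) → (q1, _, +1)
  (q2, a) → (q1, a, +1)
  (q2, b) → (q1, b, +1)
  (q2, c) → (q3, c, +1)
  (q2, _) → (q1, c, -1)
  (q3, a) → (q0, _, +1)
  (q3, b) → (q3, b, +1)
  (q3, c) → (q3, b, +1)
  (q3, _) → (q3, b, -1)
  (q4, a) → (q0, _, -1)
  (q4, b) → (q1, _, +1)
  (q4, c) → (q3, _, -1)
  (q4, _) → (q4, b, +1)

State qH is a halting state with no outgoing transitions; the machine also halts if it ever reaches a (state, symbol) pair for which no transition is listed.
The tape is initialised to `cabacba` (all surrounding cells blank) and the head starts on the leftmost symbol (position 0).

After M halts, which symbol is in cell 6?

q0 | [c]abacba_   read c → write c, move +1, go to q4
q4 | c[a]bacba_   read a → write _, move -1, go to q0
q0 | [c]_bacba_   read c → write c, move +1, go to q4
q4 | c[_]bacba_   read _ → write b, move +1, go to q4
q4 | cb[b]acba_   read b → write _, move +1, go to q1
q1 | cb_[a]cba_   read a → write _, move +1, go to q4
q4 | cb__[c]ba_   read c → write _, move -1, go to q3
q3 | cb_[_]_ba_   read _ → write b, move -1, go to q3
q3 | cb[_]b_ba_   read _ → write b, move -1, go to q3
q3 | c[b]bb_ba_   read b → write b, move +1, go to q3
q3 | cb[b]b_ba_   read b → write b, move +1, go to q3
q3 | cbb[b]_ba_   read b → write b, move +1, go to q3
q3 | cbbb[_]ba_   read _ → write b, move -1, go to q3
q3 | cbb[b]bba_   read b → write b, move +1, go to q3
q3 | cbbb[b]ba_   read b → write b, move +1, go to q3
q3 | cbbbb[b]a_   read b → write b, move +1, go to q3
q3 | cbbbbb[a]_   read a → write _, move +1, go to q0
q0 | cbbbbb_[_]   read _ → write a, move -1, go to qH
qH | cbbbbb[_]a
Cell 6 holds _ when M halts.

_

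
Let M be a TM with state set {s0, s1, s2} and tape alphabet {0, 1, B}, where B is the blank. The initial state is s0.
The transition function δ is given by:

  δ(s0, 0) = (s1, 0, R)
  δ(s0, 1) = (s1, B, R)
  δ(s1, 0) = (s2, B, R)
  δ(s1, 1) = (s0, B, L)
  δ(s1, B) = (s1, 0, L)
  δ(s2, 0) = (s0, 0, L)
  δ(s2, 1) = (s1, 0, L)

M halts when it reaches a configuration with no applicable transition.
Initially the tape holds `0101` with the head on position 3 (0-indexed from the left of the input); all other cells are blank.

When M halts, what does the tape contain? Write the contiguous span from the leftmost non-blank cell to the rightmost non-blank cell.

s0 | 010[1]B   read 1 → write B, move R, go to s1
s1 | 010B[B]   read B → write 0, move L, go to s1
s1 | 010[B]0   read B → write 0, move L, go to s1
s1 | 01[0]00   read 0 → write B, move R, go to s2
s2 | 01B[0]0   read 0 → write 0, move L, go to s0
s0 | 01[B]00
The non-blank tape span at halt is 01B00.

01B00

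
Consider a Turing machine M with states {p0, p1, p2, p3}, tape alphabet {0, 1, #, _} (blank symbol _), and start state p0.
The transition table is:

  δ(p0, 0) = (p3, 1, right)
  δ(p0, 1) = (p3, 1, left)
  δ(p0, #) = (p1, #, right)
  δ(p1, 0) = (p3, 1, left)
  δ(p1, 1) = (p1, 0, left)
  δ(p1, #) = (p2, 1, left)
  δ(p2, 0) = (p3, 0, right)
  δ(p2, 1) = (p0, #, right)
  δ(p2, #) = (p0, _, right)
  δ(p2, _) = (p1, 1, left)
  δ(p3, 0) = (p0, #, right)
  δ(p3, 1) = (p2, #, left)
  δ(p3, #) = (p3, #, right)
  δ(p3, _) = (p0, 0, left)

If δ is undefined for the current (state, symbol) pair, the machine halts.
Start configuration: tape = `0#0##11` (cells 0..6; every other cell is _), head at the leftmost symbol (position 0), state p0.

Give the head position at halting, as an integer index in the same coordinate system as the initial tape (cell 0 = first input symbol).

-1

p0 | _[0]#0##11   read 0 → write 1, move right, go to p3
p3 | _1[#]0##11   read # → write #, move right, go to p3
p3 | _1#[0]##11   read 0 → write #, move right, go to p0
p0 | _1##[#]#11   read # → write #, move right, go to p1
p1 | _1###[#]11   read # → write 1, move left, go to p2
p2 | _1##[#]111   read # → write _, move right, go to p0
p0 | _1##_[1]11   read 1 → write 1, move left, go to p3
p3 | _1##[_]111   read _ → write 0, move left, go to p0
p0 | _1#[#]0111   read # → write #, move right, go to p1
p1 | _1##[0]111   read 0 → write 1, move left, go to p3
p3 | _1#[#]1111   read # → write #, move right, go to p3
p3 | _1##[1]111   read 1 → write #, move left, go to p2
p2 | _1#[#]#111   read # → write _, move right, go to p0
p0 | _1#_[#]111   read # → write #, move right, go to p1
p1 | _1#_#[1]11   read 1 → write 0, move left, go to p1
p1 | _1#_[#]011   read # → write 1, move left, go to p2
p2 | _1#[_]1011   read _ → write 1, move left, go to p1
p1 | _1[#]11011   read # → write 1, move left, go to p2
p2 | _[1]111011   read 1 → write #, move right, go to p0
p0 | _#[1]11011   read 1 → write 1, move left, go to p3
p3 | _[#]111011   read # → write #, move right, go to p3
p3 | _#[1]11011   read 1 → write #, move left, go to p2
p2 | _[#]#11011   read # → write _, move right, go to p0
p0 | __[#]11011   read # → write #, move right, go to p1
p1 | __#[1]1011   read 1 → write 0, move left, go to p1
p1 | __[#]01011   read # → write 1, move left, go to p2
p2 | _[_]101011   read _ → write 1, move left, go to p1
p1 | [_]1101011
At halt the head is at cell -1.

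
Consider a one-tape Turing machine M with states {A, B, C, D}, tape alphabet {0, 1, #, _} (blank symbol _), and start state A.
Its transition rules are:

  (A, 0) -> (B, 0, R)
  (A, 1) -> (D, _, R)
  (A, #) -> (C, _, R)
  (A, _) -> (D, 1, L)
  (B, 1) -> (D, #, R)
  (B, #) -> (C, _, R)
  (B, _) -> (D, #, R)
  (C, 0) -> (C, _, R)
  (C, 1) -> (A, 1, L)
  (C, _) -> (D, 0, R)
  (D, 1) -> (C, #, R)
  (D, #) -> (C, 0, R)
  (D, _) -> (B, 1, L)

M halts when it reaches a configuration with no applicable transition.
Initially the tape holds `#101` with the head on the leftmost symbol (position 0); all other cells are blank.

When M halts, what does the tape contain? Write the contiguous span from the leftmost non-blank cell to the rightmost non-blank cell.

00#0##01

A | __[#]101__   read # → write _, move R, go to C
C | ___[1]01__   read 1 → write 1, move L, go to A
A | __[_]101__   read _ → write 1, move L, go to D
D | _[_]1101__   read _ → write 1, move L, go to B
B | [_]11101__   read _ → write #, move R, go to D
D | #[1]1101__   read 1 → write #, move R, go to C
C | ##[1]101__   read 1 → write 1, move L, go to A
A | #[#]1101__   read # → write _, move R, go to C
C | #_[1]101__   read 1 → write 1, move L, go to A
A | #[_]1101__   read _ → write 1, move L, go to D
D | [#]11101__   read # → write 0, move R, go to C
C | 0[1]1101__   read 1 → write 1, move L, go to A
A | [0]11101__   read 0 → write 0, move R, go to B
B | 0[1]1101__   read 1 → write #, move R, go to D
D | 0#[1]101__   read 1 → write #, move R, go to C
C | 0##[1]01__   read 1 → write 1, move L, go to A
A | 0#[#]101__   read # → write _, move R, go to C
C | 0#_[1]01__   read 1 → write 1, move L, go to A
A | 0#[_]101__   read _ → write 1, move L, go to D
D | 0[#]1101__   read # → write 0, move R, go to C
C | 00[1]101__   read 1 → write 1, move L, go to A
A | 0[0]1101__   read 0 → write 0, move R, go to B
B | 00[1]101__   read 1 → write #, move R, go to D
D | 00#[1]01__   read 1 → write #, move R, go to C
C | 00##[0]1__   read 0 → write _, move R, go to C
C | 00##_[1]__   read 1 → write 1, move L, go to A
A | 00##[_]1__   read _ → write 1, move L, go to D
D | 00#[#]11__   read # → write 0, move R, go to C
C | 00#0[1]1__   read 1 → write 1, move L, go to A
A | 00#[0]11__   read 0 → write 0, move R, go to B
B | 00#0[1]1__   read 1 → write #, move R, go to D
D | 00#0#[1]__   read 1 → write #, move R, go to C
C | 00#0##[_]_   read _ → write 0, move R, go to D
D | 00#0##0[_]   read _ → write 1, move L, go to B
B | 00#0##[0]1
The non-blank tape span at halt is 00#0##01.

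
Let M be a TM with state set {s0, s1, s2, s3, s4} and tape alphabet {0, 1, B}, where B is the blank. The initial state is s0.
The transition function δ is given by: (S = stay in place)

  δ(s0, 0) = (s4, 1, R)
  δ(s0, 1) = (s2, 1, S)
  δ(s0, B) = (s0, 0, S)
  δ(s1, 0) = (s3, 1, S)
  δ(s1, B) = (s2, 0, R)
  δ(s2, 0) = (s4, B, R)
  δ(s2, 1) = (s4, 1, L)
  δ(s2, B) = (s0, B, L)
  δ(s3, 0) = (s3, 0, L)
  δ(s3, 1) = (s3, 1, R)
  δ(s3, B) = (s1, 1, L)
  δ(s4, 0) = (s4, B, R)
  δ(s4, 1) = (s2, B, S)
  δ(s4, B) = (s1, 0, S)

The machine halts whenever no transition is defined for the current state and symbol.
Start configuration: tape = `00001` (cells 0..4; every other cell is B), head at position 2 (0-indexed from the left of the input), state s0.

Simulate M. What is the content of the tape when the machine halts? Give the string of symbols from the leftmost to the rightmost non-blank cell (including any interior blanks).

001111

s0 | 00[0]01B   read 0 → write 1, move R, go to s4
s4 | 001[0]1B   read 0 → write B, move R, go to s4
s4 | 001B[1]B   read 1 → write B, move S, go to s2
s2 | 001B[B]B   read B → write B, move L, go to s0
s0 | 001[B]BB   read B → write 0, move S, go to s0
s0 | 001[0]BB   read 0 → write 1, move R, go to s4
s4 | 0011[B]B   read B → write 0, move S, go to s1
s1 | 0011[0]B   read 0 → write 1, move S, go to s3
s3 | 0011[1]B   read 1 → write 1, move R, go to s3
s3 | 00111[B]   read B → write 1, move L, go to s1
s1 | 0011[1]1
The non-blank tape span at halt is 001111.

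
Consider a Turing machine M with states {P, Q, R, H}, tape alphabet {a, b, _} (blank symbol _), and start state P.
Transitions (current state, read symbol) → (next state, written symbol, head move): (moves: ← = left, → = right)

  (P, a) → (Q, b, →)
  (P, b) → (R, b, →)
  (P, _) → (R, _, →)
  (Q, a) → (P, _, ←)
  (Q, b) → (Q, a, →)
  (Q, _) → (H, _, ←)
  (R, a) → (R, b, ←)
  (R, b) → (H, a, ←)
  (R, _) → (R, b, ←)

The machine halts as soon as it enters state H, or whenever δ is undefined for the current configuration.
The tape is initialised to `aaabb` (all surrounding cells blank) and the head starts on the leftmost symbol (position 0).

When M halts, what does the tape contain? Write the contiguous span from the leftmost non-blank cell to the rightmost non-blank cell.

P | _[a]aabb   read a → write b, move →, go to Q
Q | _b[a]abb   read a → write _, move ←, go to P
P | _[b]_abb   read b → write b, move →, go to R
R | _b[_]abb   read _ → write b, move ←, go to R
R | _[b]babb   read b → write a, move ←, go to H
H | [_]ababb
The non-blank tape span at halt is ababb.

ababb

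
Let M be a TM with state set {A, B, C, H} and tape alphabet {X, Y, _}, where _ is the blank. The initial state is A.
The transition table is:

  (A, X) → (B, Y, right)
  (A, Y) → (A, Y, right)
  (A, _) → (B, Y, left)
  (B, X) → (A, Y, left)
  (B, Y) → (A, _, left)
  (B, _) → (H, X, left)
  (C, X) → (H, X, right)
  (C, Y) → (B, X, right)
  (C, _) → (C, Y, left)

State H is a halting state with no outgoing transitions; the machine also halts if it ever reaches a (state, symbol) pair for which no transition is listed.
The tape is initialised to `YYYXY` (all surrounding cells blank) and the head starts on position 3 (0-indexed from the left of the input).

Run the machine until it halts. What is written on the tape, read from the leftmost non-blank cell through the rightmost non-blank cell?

state=A head=3 tape=___YYY[X]Y   (A,X)→(B,Y,right)
state=B head=4 tape=___YYYY[Y]   (B,Y)→(A,_,left)
state=A head=3 tape=___YYY[Y]_   (A,Y)→(A,Y,right)
state=A head=4 tape=___YYYY[_]   (A,_)→(B,Y,left)
state=B head=3 tape=___YYY[Y]Y   (B,Y)→(A,_,left)
state=A head=2 tape=___YY[Y]_Y   (A,Y)→(A,Y,right)
state=A head=3 tape=___YYY[_]Y   (A,_)→(B,Y,left)
state=B head=2 tape=___YY[Y]YY   (B,Y)→(A,_,left)
state=A head=1 tape=___Y[Y]_YY   (A,Y)→(A,Y,right)
state=A head=2 tape=___YY[_]YY   (A,_)→(B,Y,left)
state=B head=1 tape=___Y[Y]YYY   (B,Y)→(A,_,left)
state=A head=0 tape=___[Y]_YYY   (A,Y)→(A,Y,right)
state=A head=1 tape=___Y[_]YYY   (A,_)→(B,Y,left)
state=B head=0 tape=___[Y]YYYY   (B,Y)→(A,_,left)
state=A head=-1 tape=__[_]_YYYY   (A,_)→(B,Y,left)
state=B head=-2 tape=_[_]Y_YYYY   (B,_)→(H,X,left)
state=H head=-3 tape=[_]XY_YYYY
The non-blank tape span at halt is XY_YYYY.

XY_YYYY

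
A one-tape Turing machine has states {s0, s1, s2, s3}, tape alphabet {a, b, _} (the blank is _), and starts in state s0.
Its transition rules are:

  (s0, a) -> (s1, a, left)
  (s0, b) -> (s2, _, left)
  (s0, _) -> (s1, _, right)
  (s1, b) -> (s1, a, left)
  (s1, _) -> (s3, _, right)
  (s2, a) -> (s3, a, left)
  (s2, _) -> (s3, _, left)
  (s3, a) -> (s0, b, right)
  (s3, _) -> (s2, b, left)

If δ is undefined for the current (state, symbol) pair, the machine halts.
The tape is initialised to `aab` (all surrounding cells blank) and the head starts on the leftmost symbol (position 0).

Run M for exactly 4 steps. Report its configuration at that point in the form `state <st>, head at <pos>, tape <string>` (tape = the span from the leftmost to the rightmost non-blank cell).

state=s0 head=0 tape=_[a]ab   (s0,a)→(s1,a,left)
state=s1 head=-1 tape=[_]aab   (s1,_)→(s3,_,right)
state=s3 head=0 tape=_[a]ab   (s3,a)→(s0,b,right)
state=s0 head=1 tape=_b[a]b   (s0,a)→(s1,a,left)
state=s1 head=0 tape=_[b]ab
After 4 steps: state s1, head at 0, tape bab.

state s1, head at 0, tape bab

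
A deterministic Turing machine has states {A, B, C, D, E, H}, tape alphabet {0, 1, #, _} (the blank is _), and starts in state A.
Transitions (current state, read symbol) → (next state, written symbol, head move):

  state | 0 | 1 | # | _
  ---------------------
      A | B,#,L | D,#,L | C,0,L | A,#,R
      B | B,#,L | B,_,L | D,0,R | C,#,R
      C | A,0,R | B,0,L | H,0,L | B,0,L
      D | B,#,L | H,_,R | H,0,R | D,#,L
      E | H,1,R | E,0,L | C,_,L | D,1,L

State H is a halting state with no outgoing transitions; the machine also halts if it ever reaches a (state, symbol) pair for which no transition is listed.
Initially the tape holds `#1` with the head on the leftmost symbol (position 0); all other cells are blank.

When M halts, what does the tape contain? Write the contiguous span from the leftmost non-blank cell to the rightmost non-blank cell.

00#1

state=A head=0 tape=__[#]1   (A,#)→(C,0,L)
state=C head=-1 tape=_[_]01   (C,_)→(B,0,L)
state=B head=-2 tape=[_]001   (B,_)→(C,#,R)
state=C head=-1 tape=#[0]01   (C,0)→(A,0,R)
state=A head=0 tape=#0[0]1   (A,0)→(B,#,L)
state=B head=-1 tape=#[0]#1   (B,0)→(B,#,L)
state=B head=-2 tape=[#]##1   (B,#)→(D,0,R)
state=D head=-1 tape=0[#]#1   (D,#)→(H,0,R)
state=H head=0 tape=00[#]1
The non-blank tape span at halt is 00#1.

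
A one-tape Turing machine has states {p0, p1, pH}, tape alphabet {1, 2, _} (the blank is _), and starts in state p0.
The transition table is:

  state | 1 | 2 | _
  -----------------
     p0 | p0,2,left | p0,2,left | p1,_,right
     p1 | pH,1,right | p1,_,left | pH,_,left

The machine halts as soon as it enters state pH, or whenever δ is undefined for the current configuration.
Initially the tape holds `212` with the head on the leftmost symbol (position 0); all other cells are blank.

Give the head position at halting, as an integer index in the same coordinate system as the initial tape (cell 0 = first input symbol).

state=p0 head=0 tape=__[2]12   (p0,2)→(p0,2,left)
state=p0 head=-1 tape=_[_]212   (p0,_)→(p1,_,right)
state=p1 head=0 tape=__[2]12   (p1,2)→(p1,_,left)
state=p1 head=-1 tape=_[_]_12   (p1,_)→(pH,_,left)
state=pH head=-2 tape=[_]__12
At halt the head is at cell -2.

-2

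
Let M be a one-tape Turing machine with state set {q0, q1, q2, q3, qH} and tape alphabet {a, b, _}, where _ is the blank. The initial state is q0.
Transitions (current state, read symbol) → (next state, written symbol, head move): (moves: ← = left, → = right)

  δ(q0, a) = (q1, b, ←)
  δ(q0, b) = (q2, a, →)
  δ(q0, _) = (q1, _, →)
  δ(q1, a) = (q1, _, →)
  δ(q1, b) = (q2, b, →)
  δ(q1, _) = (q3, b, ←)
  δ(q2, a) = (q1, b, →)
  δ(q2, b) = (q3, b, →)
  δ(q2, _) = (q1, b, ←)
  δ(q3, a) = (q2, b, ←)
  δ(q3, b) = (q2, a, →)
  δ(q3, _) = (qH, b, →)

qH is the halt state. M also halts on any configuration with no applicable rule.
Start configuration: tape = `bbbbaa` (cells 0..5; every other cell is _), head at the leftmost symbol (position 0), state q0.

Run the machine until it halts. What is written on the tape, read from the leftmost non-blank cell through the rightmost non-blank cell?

ababaabb

state=q0 head=0 tape=[b]bbbaa___   (q0,b)→(q2,a,→)
state=q2 head=1 tape=a[b]bbaa___   (q2,b)→(q3,b,→)
state=q3 head=2 tape=ab[b]baa___   (q3,b)→(q2,a,→)
state=q2 head=3 tape=aba[b]aa___   (q2,b)→(q3,b,→)
state=q3 head=4 tape=abab[a]a___   (q3,a)→(q2,b,←)
state=q2 head=3 tape=aba[b]ba___   (q2,b)→(q3,b,→)
state=q3 head=4 tape=abab[b]a___   (q3,b)→(q2,a,→)
state=q2 head=5 tape=ababa[a]___   (q2,a)→(q1,b,→)
state=q1 head=6 tape=ababab[_]__   (q1,_)→(q3,b,←)
state=q3 head=5 tape=ababa[b]b__   (q3,b)→(q2,a,→)
state=q2 head=6 tape=ababaa[b]__   (q2,b)→(q3,b,→)
state=q3 head=7 tape=ababaab[_]_   (q3,_)→(qH,b,→)
state=qH head=8 tape=ababaabb[_]
The non-blank tape span at halt is ababaabb.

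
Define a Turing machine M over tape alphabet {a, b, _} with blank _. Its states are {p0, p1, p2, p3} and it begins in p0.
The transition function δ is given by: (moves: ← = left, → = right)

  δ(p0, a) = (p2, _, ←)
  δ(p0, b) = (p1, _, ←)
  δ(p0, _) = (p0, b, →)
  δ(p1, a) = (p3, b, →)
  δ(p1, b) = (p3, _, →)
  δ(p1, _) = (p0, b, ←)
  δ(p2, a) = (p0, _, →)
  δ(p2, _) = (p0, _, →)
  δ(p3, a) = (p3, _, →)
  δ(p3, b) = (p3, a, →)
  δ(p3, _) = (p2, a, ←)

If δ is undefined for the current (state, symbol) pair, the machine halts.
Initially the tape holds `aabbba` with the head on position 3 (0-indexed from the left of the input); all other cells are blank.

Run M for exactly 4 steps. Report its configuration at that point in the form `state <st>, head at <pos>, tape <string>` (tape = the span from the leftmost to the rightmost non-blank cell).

p0 | aab[b]ba   read b → write _, move ←, go to p1
p1 | aa[b]_ba   read b → write _, move →, go to p3
p3 | aa_[_]ba   read _ → write a, move ←, go to p2
p2 | aa[_]aba   read _ → write _, move →, go to p0
p0 | aa_[a]ba
After 4 steps: state p0, head at 3, tape aa_aba.

state p0, head at 3, tape aa_aba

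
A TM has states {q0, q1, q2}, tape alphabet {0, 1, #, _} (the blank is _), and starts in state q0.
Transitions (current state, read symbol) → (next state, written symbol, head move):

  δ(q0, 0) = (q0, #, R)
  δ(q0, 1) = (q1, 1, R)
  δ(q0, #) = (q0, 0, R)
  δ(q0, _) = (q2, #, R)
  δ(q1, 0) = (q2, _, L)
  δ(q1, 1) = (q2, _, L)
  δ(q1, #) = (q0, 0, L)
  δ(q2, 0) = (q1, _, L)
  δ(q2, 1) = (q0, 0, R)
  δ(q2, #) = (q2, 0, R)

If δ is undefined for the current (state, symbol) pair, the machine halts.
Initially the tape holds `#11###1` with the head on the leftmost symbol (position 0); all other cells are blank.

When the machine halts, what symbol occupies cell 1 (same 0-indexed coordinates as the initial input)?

q0 | [#]11###1__   read # → write 0, move R, go to q0
q0 | 0[1]1###1__   read 1 → write 1, move R, go to q1
q1 | 01[1]###1__   read 1 → write _, move L, go to q2
q2 | 0[1]_###1__   read 1 → write 0, move R, go to q0
q0 | 00[_]###1__   read _ → write #, move R, go to q2
q2 | 00#[#]##1__   read # → write 0, move R, go to q2
q2 | 00#0[#]#1__   read # → write 0, move R, go to q2
q2 | 00#00[#]1__   read # → write 0, move R, go to q2
q2 | 00#000[1]__   read 1 → write 0, move R, go to q0
q0 | 00#0000[_]_   read _ → write #, move R, go to q2
q2 | 00#0000#[_]
Cell 1 holds 0 when M halts.

0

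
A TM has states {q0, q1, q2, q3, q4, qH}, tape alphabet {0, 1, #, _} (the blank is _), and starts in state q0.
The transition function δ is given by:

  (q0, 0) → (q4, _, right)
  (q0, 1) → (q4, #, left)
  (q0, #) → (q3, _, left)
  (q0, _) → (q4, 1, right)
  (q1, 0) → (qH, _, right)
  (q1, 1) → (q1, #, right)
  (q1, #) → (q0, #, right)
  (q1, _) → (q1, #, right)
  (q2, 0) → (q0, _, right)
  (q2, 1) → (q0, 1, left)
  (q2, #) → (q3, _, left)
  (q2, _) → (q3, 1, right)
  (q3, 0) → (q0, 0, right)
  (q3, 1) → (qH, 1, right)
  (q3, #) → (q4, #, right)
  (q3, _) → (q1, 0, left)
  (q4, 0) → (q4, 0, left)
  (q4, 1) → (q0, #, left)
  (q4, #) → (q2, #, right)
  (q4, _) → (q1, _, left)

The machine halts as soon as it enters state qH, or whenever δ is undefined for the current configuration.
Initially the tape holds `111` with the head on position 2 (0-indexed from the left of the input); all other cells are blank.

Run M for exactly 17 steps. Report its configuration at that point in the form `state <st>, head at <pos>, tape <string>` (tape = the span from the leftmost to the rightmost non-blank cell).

state qH, head at 5, tape ###1##

state=q0 head=2 tape=__11[1]___   (q0,1)→(q4,#,left)
state=q4 head=1 tape=__1[1]#___   (q4,1)→(q0,#,left)
state=q0 head=0 tape=__[1]##___   (q0,1)→(q4,#,left)
state=q4 head=-1 tape=_[_]###___   (q4,_)→(q1,_,left)
state=q1 head=-2 tape=[_]_###___   (q1,_)→(q1,#,right)
state=q1 head=-1 tape=#[_]###___   (q1,_)→(q1,#,right)
state=q1 head=0 tape=##[#]##___   (q1,#)→(q0,#,right)
state=q0 head=1 tape=###[#]#___   (q0,#)→(q3,_,left)
state=q3 head=0 tape=##[#]_#___   (q3,#)→(q4,#,right)
state=q4 head=1 tape=###[_]#___   (q4,_)→(q1,_,left)
state=q1 head=0 tape=##[#]_#___   (q1,#)→(q0,#,right)
state=q0 head=1 tape=###[_]#___   (q0,_)→(q4,1,right)
state=q4 head=2 tape=###1[#]___   (q4,#)→(q2,#,right)
state=q2 head=3 tape=###1#[_]__   (q2,_)→(q3,1,right)
state=q3 head=4 tape=###1#1[_]_   (q3,_)→(q1,0,left)
state=q1 head=3 tape=###1#[1]0_   (q1,1)→(q1,#,right)
state=q1 head=4 tape=###1##[0]_   (q1,0)→(qH,_,right)
state=qH head=5 tape=###1##_[_]
After 17 steps: state qH, head at 5, tape ###1##.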